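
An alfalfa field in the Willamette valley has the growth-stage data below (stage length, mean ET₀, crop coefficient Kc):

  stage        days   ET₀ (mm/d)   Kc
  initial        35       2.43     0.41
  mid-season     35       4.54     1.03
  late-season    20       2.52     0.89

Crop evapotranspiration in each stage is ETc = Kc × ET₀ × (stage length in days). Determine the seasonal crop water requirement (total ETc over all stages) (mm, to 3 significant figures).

initial: 0.41 × 2.43 × 35 = 34.87 mm
mid-season: 1.03 × 4.54 × 35 = 163.67 mm
late-season: 0.89 × 2.52 × 20 = 44.86 mm
Seasonal total = 243.40 mm

243 mm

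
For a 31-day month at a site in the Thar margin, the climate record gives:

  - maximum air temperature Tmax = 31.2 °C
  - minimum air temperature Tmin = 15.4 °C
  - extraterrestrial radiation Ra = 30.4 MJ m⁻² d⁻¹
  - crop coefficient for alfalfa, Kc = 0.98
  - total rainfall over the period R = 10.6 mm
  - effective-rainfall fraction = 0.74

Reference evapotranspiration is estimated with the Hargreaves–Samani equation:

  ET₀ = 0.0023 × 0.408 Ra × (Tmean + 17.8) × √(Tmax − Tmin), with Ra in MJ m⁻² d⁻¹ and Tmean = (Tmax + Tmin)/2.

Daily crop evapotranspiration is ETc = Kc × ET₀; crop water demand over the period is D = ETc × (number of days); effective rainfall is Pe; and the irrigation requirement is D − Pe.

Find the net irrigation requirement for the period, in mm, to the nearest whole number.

Tmean = (31.2 + 15.4)/2 = 23.30 °C
0.408 Ra = 0.408 × 30.4 = 12.4032 mm/d equivalent
ET₀ = 0.0023 × 12.4032 × (23.30 + 17.8) × √15.8 = 0.0023 × 12.4032 × 41.10 × 3.9749 = 4.6605 mm/d
ETc = Kc × ET₀ = 0.98 × 4.6605 = 4.5673 mm/d
Crop demand D = ETc × 31 d = 4.5673 × 31 = 141.586 mm
Pe = 0.74 × 10.6 = 7.844 mm
D − Pe = 141.586 − 7.844 = 133.742 mm

134 mm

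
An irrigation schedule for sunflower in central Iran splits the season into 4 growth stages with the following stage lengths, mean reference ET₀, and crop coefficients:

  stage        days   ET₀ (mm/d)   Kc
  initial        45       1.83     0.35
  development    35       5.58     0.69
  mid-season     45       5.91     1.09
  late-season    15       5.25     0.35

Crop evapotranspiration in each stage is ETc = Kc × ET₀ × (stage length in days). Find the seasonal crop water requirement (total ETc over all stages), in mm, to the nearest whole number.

481 mm

initial: 0.35 × 1.83 × 45 = 28.82 mm
development: 0.69 × 5.58 × 35 = 134.76 mm
mid-season: 1.09 × 5.91 × 45 = 289.89 mm
late-season: 0.35 × 5.25 × 15 = 27.56 mm
Seasonal total = 481.03 mm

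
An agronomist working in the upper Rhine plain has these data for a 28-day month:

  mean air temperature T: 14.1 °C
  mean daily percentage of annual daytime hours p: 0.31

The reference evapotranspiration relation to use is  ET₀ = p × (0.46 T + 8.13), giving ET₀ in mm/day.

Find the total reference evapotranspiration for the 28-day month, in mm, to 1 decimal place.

126.9 mm

ET₀ = 0.31 × (0.46 × 14.1 + 8.13) = 0.31 × 14.616 = 4.5310 mm/d
Monthly total = 4.5310 × 28 = 126.868 mm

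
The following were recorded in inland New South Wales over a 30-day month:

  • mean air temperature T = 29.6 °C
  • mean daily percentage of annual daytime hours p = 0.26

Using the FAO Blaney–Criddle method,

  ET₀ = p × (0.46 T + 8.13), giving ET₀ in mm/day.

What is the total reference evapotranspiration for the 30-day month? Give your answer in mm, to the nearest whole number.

ET₀ = 0.26 × (0.46 × 29.6 + 8.13) = 0.26 × 21.746 = 5.6540 mm/d
Monthly total = 5.6540 × 30 = 169.620 mm

170 mm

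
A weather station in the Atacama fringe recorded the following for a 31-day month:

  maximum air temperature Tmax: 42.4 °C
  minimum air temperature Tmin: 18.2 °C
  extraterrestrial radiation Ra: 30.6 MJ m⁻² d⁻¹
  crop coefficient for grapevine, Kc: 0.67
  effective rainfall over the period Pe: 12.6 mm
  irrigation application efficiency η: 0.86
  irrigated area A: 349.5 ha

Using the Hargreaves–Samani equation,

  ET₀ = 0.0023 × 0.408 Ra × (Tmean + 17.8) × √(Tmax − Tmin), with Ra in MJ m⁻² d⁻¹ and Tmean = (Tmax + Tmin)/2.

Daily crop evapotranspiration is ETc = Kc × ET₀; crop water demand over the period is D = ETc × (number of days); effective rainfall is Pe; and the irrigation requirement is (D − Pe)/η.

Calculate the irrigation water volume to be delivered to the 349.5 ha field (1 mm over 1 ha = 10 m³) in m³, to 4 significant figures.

522300 m³

Tmean = (42.4 + 18.2)/2 = 30.30 °C
0.408 Ra = 0.408 × 30.6 = 12.4848 mm/d equivalent
ET₀ = 0.0023 × 12.4848 × (30.30 + 17.8) × √24.2 = 0.0023 × 12.4848 × 48.10 × 4.9193 = 6.7945 mm/d
ETc = Kc × ET₀ = 0.67 × 6.7945 = 4.5523 mm/d
Crop demand D = ETc × 31 d = 4.5523 × 31 = 141.121 mm
D − Pe = 141.121 − 12.6 = 128.521 mm
Gross irrigation = 128.521 / 0.86 = 149.443 mm
Volume = 149.443 mm × 349.5 ha × 10 = 522303.3 m³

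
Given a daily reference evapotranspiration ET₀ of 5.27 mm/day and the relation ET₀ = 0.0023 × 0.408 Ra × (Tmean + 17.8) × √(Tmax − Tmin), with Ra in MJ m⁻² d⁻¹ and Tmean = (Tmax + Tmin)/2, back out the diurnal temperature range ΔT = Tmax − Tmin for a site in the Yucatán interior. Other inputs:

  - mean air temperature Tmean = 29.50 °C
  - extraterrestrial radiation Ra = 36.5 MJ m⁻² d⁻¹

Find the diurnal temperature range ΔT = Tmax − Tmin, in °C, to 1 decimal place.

10.6 °C

√ΔT = ET₀ / [0.0023 × 0.408 × Ra × (Tmean+17.8)] = 5.27 / (0.0023 × 14.8920 × 47.30) = 3.2529
ΔT = 3.2529² = 10.581 °C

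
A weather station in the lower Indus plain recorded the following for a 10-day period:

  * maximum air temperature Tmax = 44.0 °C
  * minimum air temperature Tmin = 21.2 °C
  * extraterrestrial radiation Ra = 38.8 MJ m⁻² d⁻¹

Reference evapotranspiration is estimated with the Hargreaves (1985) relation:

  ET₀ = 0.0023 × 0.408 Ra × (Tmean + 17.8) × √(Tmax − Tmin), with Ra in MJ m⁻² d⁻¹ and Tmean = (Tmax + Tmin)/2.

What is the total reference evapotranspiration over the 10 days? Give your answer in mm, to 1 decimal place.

87.6 mm

Tmean = (44.0 + 21.2)/2 = 32.60 °C
0.408 Ra = 0.408 × 38.8 = 15.8304 mm/d equivalent
ET₀ = 0.0023 × 15.8304 × (32.60 + 17.8) × √22.8 = 0.0023 × 15.8304 × 50.40 × 4.7749 = 8.7622 mm/d
Over 10 days: 8.7622 × 10 = 87.622 mm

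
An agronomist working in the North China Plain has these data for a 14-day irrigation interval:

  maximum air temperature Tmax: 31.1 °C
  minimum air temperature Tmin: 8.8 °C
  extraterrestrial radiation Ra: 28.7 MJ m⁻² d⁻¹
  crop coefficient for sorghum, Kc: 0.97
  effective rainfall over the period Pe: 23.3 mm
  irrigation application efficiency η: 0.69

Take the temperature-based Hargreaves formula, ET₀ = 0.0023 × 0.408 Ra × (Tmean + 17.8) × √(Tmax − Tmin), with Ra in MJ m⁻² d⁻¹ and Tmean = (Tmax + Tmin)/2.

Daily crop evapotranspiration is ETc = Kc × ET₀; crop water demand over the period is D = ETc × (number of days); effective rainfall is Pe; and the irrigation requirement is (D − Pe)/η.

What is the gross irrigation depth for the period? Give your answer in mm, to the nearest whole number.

61 mm

Tmean = (31.1 + 8.8)/2 = 19.95 °C
0.408 Ra = 0.408 × 28.7 = 11.7096 mm/d equivalent
ET₀ = 0.0023 × 11.7096 × (19.95 + 17.8) × √22.3 = 0.0023 × 11.7096 × 37.75 × 4.7223 = 4.8011 mm/d
ETc = Kc × ET₀ = 0.97 × 4.8011 = 4.6571 mm/d
Crop demand D = ETc × 14 d = 4.6571 × 14 = 65.199 mm
D − Pe = 65.199 − 23.3 = 41.899 mm
Gross irrigation = 41.899 / 0.69 = 60.723 mm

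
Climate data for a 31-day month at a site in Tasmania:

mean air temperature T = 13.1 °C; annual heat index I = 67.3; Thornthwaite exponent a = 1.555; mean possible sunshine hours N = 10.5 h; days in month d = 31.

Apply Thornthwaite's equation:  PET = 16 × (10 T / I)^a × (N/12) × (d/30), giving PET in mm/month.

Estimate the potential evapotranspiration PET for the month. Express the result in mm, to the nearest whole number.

41 mm

10T/I = 10 × 13.1 / 67.3 = 1.9465
(10T/I)^a = 1.9465^1.555 = 2.8170
Uncorrected PET = 16 × 2.8170 = 45.072 mm
Correction = (N/12)(d/30) = (10.5/12)(31/30) = 0.9042
PET = 45.072 × 0.9042 = 40.754 mm/month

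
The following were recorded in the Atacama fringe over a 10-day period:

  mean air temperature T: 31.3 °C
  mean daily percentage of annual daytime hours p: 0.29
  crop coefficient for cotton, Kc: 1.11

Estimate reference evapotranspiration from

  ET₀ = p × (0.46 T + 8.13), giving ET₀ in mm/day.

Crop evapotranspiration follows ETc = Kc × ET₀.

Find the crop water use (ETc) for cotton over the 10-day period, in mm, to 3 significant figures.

ET₀ = 0.29 × (0.46 × 31.3 + 8.13) = 0.29 × 22.528 = 6.5331 mm/d
ETc = Kc × ET₀ = 1.11 × 6.5331 = 7.2517 mm/d
Over 10 days: 7.2517 × 10 = 72.517 mm

72.5 mm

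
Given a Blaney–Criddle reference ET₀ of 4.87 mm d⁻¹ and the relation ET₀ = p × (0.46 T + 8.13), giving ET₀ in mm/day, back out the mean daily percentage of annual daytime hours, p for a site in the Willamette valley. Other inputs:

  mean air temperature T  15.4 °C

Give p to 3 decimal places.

p = ET₀ / (0.46 T + 8.13) = 4.87 / (0.46 × 15.4 + 8.13) = 4.87 / 15.214 = 0.3201

0.320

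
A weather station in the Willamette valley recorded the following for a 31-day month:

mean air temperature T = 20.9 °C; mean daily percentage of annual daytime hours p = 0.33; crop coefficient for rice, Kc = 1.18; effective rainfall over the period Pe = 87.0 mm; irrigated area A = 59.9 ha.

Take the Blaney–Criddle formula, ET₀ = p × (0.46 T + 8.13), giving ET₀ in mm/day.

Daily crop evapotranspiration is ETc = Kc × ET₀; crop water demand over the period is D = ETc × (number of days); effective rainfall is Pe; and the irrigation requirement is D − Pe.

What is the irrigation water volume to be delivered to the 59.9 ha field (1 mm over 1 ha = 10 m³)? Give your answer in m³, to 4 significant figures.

ET₀ = 0.33 × (0.46 × 20.9 + 8.13) = 0.33 × 17.744 = 5.8555 mm/d
ETc = Kc × ET₀ = 1.18 × 5.8555 = 6.9095 mm/d
Crop demand D = ETc × 31 d = 6.9095 × 31 = 214.195 mm
D − Pe = 214.195 − 87.0 = 127.195 mm
Volume = 127.195 mm × 59.9 ha × 10 = 76189.8 m³

76190 m³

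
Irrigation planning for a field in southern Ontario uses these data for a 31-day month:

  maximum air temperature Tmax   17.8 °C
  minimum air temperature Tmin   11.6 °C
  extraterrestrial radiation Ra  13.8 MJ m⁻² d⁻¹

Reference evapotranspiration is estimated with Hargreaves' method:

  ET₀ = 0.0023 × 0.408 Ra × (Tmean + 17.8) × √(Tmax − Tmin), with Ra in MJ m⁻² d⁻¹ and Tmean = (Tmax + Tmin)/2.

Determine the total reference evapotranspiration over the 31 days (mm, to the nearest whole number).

Tmean = (17.8 + 11.6)/2 = 14.70 °C
0.408 Ra = 0.408 × 13.8 = 5.6304 mm/d equivalent
ET₀ = 0.0023 × 5.6304 × (14.70 + 17.8) × √6.2 = 0.0023 × 5.6304 × 32.50 × 2.4900 = 1.0480 mm/d
Over 31 days: 1.0480 × 31 = 32.488 mm

32 mm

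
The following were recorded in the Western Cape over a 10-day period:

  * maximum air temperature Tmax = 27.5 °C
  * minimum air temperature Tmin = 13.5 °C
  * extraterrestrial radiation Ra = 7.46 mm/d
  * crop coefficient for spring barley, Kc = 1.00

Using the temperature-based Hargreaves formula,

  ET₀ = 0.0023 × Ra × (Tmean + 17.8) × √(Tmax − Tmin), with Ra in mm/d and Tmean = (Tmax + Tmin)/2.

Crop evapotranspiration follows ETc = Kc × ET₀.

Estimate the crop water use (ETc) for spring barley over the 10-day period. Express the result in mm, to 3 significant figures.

Tmean = (27.5 + 13.5)/2 = 20.50 °C
ET₀ = 0.0023 × 7.46 × (20.50 + 17.8) × √14.0 = 0.0023 × 7.46 × 38.30 × 3.7417 = 2.4589 mm/d
ETc = Kc × ET₀ = 1.00 × 2.4589 = 2.4589 mm/d
Over 10 days: 2.4589 × 10 = 24.589 mm

24.6 mm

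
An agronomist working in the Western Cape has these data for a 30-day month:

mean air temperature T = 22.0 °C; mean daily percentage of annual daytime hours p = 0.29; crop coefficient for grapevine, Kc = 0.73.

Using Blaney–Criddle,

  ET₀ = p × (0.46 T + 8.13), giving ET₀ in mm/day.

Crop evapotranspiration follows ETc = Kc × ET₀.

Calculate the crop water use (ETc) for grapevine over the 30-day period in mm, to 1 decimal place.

115.9 mm

ET₀ = 0.29 × (0.46 × 22.0 + 8.13) = 0.29 × 18.250 = 5.2925 mm/d
ETc = Kc × ET₀ = 0.73 × 5.2925 = 3.8635 mm/d
Over 30 days: 3.8635 × 30 = 115.905 mm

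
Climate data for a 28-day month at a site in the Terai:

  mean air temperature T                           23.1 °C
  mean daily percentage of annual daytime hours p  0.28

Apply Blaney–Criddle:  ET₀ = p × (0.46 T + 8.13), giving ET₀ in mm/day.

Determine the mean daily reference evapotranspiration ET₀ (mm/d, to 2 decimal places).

ET₀ = 0.28 × (0.46 × 23.1 + 8.13) = 0.28 × 18.756 = 5.2517 mm/d

5.25 mm/d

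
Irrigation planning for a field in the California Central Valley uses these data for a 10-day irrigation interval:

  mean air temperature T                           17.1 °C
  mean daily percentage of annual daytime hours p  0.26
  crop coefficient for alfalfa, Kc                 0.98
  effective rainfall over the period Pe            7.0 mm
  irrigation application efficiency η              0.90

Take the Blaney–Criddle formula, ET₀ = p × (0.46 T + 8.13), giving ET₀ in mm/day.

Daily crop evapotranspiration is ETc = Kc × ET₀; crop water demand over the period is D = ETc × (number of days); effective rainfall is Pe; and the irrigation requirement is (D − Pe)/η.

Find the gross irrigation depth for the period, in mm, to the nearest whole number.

ET₀ = 0.26 × (0.46 × 17.1 + 8.13) = 0.26 × 15.996 = 4.1590 mm/d
ETc = Kc × ET₀ = 0.98 × 4.1590 = 4.0758 mm/d
Crop demand D = ETc × 10 d = 4.0758 × 10 = 40.758 mm
D − Pe = 40.758 − 7.0 = 33.758 mm
Gross irrigation = 33.758 / 0.90 = 37.509 mm

38 mm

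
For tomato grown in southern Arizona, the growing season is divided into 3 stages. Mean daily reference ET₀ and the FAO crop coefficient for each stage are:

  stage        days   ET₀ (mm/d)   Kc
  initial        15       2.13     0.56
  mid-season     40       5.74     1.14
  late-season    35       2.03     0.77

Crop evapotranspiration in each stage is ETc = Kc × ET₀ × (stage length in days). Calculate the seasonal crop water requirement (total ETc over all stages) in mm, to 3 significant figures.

334 mm

initial: 0.56 × 2.13 × 15 = 17.89 mm
mid-season: 1.14 × 5.74 × 40 = 261.74 mm
late-season: 0.77 × 2.03 × 35 = 54.71 mm
Seasonal total = 334.34 mm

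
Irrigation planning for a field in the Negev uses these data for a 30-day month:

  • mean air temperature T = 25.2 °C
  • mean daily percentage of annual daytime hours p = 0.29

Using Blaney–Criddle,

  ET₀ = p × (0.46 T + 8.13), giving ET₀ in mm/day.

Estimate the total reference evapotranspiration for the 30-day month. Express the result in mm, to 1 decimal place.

ET₀ = 0.29 × (0.46 × 25.2 + 8.13) = 0.29 × 19.722 = 5.7194 mm/d
Monthly total = 5.7194 × 30 = 171.582 mm

171.6 mm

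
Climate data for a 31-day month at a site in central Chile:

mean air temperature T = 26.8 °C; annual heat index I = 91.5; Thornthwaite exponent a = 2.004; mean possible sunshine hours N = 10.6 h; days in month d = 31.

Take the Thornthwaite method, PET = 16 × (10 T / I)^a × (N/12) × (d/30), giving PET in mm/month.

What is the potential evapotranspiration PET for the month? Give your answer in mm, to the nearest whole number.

126 mm

10T/I = 10 × 26.8 / 91.5 = 2.9290
(10T/I)^a = 2.9290^2.004 = 8.6160
Uncorrected PET = 16 × 8.6160 = 137.856 mm
Correction = (N/12)(d/30) = (10.6/12)(31/30) = 0.9128
PET = 137.856 × 0.9128 = 125.835 mm/month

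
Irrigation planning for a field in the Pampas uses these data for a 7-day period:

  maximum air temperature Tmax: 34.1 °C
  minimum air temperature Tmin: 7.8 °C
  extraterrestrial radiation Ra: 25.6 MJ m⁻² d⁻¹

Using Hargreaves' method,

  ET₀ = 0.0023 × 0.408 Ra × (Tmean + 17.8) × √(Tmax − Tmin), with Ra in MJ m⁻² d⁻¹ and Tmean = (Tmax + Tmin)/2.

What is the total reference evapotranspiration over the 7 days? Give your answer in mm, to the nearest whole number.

33 mm

Tmean = (34.1 + 7.8)/2 = 20.95 °C
0.408 Ra = 0.408 × 25.6 = 10.4448 mm/d equivalent
ET₀ = 0.0023 × 10.4448 × (20.95 + 17.8) × √26.3 = 0.0023 × 10.4448 × 38.75 × 5.1284 = 4.7740 mm/d
Over 7 days: 4.7740 × 7 = 33.418 mm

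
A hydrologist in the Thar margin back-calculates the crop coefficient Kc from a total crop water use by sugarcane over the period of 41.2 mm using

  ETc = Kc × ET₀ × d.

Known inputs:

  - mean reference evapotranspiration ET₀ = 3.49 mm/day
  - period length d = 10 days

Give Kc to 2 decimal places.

ETc = Kc × ET₀ × d  ⇒  Kc = ETc / (ET₀ × d)
Kc = 41.2 / (3.49 × 10) = 41.2 / 34.90 = 1.1805

1.18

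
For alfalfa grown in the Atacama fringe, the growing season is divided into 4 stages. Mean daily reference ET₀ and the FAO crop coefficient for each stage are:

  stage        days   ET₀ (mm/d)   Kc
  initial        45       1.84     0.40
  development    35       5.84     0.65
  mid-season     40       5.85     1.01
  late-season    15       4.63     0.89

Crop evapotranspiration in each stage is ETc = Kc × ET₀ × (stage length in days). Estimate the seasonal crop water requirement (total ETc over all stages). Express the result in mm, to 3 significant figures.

initial: 0.40 × 1.84 × 45 = 33.12 mm
development: 0.65 × 5.84 × 35 = 132.86 mm
mid-season: 1.01 × 5.85 × 40 = 236.34 mm
late-season: 0.89 × 4.63 × 15 = 61.81 mm
Seasonal total = 464.13 mm

464 mm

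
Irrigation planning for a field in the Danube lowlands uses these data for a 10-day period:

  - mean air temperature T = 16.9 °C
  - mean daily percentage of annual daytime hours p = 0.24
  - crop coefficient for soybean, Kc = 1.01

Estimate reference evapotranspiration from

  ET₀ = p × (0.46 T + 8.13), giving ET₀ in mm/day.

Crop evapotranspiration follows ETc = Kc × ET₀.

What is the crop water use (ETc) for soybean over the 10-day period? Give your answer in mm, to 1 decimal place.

38.6 mm

ET₀ = 0.24 × (0.46 × 16.9 + 8.13) = 0.24 × 15.904 = 3.8170 mm/d
ETc = Kc × ET₀ = 1.01 × 3.8170 = 3.8552 mm/d
Over 10 days: 3.8552 × 10 = 38.552 mm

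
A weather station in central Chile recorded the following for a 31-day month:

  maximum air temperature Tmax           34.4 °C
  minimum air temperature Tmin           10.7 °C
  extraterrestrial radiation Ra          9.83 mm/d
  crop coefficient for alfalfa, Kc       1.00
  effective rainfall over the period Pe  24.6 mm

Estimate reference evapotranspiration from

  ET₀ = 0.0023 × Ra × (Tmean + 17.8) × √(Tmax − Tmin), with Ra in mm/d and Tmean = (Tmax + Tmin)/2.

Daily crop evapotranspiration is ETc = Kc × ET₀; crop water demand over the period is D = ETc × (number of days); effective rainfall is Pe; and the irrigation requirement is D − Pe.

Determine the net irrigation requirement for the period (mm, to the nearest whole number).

113 mm

Tmean = (34.4 + 10.7)/2 = 22.55 °C
ET₀ = 0.0023 × 9.83 × (22.55 + 17.8) × √23.7 = 0.0023 × 9.83 × 40.35 × 4.8683 = 4.4412 mm/d
ETc = Kc × ET₀ = 1.00 × 4.4412 = 4.4412 mm/d
Crop demand D = ETc × 31 d = 4.4412 × 31 = 137.677 mm
D − Pe = 137.677 − 24.6 = 113.077 mm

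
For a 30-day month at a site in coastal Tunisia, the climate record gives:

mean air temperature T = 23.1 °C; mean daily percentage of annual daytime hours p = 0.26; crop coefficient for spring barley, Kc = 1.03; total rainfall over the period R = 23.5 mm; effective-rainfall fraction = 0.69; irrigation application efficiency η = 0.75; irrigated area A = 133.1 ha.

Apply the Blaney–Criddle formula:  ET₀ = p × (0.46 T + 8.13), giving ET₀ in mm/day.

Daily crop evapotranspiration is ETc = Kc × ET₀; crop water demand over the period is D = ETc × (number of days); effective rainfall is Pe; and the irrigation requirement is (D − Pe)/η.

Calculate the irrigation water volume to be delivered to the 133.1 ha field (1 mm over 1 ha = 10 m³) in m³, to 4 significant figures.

ET₀ = 0.26 × (0.46 × 23.1 + 8.13) = 0.26 × 18.756 = 4.8766 mm/d
ETc = Kc × ET₀ = 1.03 × 4.8766 = 5.0229 mm/d
Crop demand D = ETc × 30 d = 5.0229 × 30 = 150.687 mm
Pe = 0.69 × 23.5 = 16.215 mm
D − Pe = 150.687 − 16.215 = 134.472 mm
Gross irrigation = 134.472 / 0.75 = 179.296 mm
Volume = 179.296 mm × 133.1 ha × 10 = 238643.0 m³

238600 m³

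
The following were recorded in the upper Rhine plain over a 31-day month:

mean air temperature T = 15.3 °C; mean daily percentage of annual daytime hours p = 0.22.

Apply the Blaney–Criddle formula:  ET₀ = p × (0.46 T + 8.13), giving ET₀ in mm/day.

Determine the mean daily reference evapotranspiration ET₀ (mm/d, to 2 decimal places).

3.34 mm/d

ET₀ = 0.22 × (0.46 × 15.3 + 8.13) = 0.22 × 15.168 = 3.3370 mm/d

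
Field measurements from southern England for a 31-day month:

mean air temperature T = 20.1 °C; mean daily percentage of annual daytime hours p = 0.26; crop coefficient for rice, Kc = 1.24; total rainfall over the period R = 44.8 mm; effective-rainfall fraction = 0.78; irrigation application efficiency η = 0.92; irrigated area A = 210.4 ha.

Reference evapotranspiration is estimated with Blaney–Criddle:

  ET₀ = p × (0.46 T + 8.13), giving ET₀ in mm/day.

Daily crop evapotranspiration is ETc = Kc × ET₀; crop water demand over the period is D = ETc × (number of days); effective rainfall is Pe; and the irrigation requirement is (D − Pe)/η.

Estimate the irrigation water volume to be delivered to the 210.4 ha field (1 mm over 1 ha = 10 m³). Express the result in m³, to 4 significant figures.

ET₀ = 0.26 × (0.46 × 20.1 + 8.13) = 0.26 × 17.376 = 4.5178 mm/d
ETc = Kc × ET₀ = 1.24 × 4.5178 = 5.6021 mm/d
Crop demand D = ETc × 31 d = 5.6021 × 31 = 173.665 mm
Pe = 0.78 × 44.8 = 34.944 mm
D − Pe = 173.665 − 34.944 = 138.721 mm
Gross irrigation = 138.721 / 0.92 = 150.784 mm
Volume = 150.784 mm × 210.4 ha × 10 = 317249.5 m³

317200 m³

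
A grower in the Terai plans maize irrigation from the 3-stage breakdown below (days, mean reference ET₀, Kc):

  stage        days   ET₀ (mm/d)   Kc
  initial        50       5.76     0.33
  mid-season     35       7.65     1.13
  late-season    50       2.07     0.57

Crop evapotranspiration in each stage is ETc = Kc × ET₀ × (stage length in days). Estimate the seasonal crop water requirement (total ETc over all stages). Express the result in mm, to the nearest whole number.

457 mm

initial: 0.33 × 5.76 × 50 = 95.04 mm
mid-season: 1.13 × 7.65 × 35 = 302.56 mm
late-season: 0.57 × 2.07 × 50 = 59.00 mm
Seasonal total = 456.60 mm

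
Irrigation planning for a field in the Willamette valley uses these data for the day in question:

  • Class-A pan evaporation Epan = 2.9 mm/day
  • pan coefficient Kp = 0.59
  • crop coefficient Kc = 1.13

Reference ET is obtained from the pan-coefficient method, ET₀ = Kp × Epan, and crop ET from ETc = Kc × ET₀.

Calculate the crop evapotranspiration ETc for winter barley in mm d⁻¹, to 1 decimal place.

ET₀ = 0.59 × 2.9 = 1.7110 mm/d
ETc = Kc × ET₀ = 1.13 × 1.7110 = 1.9334 mm/d

1.9 mm d⁻¹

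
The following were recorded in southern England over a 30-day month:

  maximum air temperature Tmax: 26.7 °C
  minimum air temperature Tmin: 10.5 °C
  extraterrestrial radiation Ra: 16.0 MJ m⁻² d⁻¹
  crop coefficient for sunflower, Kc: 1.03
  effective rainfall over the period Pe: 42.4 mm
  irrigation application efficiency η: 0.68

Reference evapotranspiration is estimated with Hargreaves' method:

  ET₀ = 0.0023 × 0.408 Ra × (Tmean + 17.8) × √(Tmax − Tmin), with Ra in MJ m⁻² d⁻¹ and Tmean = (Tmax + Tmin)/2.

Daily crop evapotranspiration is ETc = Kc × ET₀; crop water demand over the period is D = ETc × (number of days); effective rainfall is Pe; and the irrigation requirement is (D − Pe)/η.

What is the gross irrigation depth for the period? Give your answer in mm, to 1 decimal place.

37.6 mm

Tmean = (26.7 + 10.5)/2 = 18.60 °C
0.408 Ra = 0.408 × 16.0 = 6.5280 mm/d equivalent
ET₀ = 0.0023 × 6.5280 × (18.60 + 17.8) × √16.2 = 0.0023 × 6.5280 × 36.40 × 4.0249 = 2.1997 mm/d
ETc = Kc × ET₀ = 1.03 × 2.1997 = 2.2657 mm/d
Crop demand D = ETc × 30 d = 2.2657 × 30 = 67.971 mm
D − Pe = 67.971 − 42.4 = 25.571 mm
Gross irrigation = 25.571 / 0.68 = 37.604 mm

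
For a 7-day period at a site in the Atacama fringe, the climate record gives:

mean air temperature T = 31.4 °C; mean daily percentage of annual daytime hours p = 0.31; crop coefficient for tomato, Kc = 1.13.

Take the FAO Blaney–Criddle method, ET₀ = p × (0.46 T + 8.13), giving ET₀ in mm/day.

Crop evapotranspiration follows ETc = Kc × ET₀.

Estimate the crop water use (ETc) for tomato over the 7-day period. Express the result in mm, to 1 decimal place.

ET₀ = 0.31 × (0.46 × 31.4 + 8.13) = 0.31 × 22.574 = 6.9979 mm/d
ETc = Kc × ET₀ = 1.13 × 6.9979 = 7.9076 mm/d
Over 7 days: 7.9076 × 7 = 55.353 mm

55.4 mm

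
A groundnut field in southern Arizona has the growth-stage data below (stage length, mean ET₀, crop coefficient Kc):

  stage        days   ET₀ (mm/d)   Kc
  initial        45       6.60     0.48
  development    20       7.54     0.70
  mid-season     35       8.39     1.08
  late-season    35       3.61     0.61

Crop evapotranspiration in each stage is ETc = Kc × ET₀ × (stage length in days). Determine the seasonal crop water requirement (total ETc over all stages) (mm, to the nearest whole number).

642 mm

initial: 0.48 × 6.60 × 45 = 142.56 mm
development: 0.70 × 7.54 × 20 = 105.56 mm
mid-season: 1.08 × 8.39 × 35 = 317.14 mm
late-season: 0.61 × 3.61 × 35 = 77.07 mm
Seasonal total = 642.33 mm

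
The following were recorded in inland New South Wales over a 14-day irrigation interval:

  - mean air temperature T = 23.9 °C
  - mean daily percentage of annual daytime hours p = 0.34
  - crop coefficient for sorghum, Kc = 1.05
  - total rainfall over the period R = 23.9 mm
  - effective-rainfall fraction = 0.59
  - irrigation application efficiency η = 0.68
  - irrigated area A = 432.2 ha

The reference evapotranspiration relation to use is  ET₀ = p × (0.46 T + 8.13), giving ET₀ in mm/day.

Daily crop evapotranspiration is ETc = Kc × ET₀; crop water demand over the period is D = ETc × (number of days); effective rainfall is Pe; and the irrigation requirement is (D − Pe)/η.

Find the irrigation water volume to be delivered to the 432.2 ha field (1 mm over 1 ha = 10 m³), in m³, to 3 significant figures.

ET₀ = 0.34 × (0.46 × 23.9 + 8.13) = 0.34 × 19.124 = 6.5022 mm/d
ETc = Kc × ET₀ = 1.05 × 6.5022 = 6.8273 mm/d
Crop demand D = ETc × 14 d = 6.8273 × 14 = 95.582 mm
Pe = 0.59 × 23.9 = 14.101 mm
D − Pe = 95.582 − 14.101 = 81.481 mm
Gross irrigation = 81.481 / 0.68 = 119.825 mm
Volume = 119.825 mm × 432.2 ha × 10 = 517883.7 m³

518000 m³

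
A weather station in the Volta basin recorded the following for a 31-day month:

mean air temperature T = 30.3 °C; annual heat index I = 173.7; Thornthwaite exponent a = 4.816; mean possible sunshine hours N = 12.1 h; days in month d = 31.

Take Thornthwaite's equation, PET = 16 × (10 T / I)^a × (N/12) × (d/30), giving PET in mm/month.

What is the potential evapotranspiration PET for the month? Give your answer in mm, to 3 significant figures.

243 mm

10T/I = 10 × 30.3 / 173.7 = 1.7444
(10T/I)^a = 1.7444^4.816 = 14.5803
Uncorrected PET = 16 × 14.5803 = 233.285 mm
Correction = (N/12)(d/30) = (12.1/12)(31/30) = 1.0419
PET = 233.285 × 1.0419 = 243.060 mm/month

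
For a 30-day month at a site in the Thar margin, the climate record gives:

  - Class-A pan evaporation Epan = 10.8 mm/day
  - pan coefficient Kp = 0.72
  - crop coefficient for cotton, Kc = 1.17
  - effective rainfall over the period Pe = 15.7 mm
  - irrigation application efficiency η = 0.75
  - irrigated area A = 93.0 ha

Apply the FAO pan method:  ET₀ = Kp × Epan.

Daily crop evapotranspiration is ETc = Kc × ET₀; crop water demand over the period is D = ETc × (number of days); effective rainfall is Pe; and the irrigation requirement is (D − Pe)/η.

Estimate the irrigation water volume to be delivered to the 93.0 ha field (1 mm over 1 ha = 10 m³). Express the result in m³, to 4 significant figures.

ET₀ = 0.72 × 10.8 = 7.7760 mm/d
ETc = Kc × ET₀ = 1.17 × 7.7760 = 9.0979 mm/d
Crop demand D = ETc × 30 d = 9.0979 × 30 = 272.937 mm
D − Pe = 272.937 − 15.7 = 257.237 mm
Gross irrigation = 257.237 / 0.75 = 342.983 mm
Volume = 342.983 mm × 93.0 ha × 10 = 318974.2 m³

319000 m³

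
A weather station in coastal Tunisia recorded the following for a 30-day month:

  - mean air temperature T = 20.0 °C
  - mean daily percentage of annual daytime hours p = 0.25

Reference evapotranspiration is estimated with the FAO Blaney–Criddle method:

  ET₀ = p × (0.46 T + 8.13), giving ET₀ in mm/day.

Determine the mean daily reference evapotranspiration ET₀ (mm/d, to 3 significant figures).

ET₀ = 0.25 × (0.46 × 20.0 + 8.13) = 0.25 × 17.330 = 4.3325 mm/d

4.33 mm/d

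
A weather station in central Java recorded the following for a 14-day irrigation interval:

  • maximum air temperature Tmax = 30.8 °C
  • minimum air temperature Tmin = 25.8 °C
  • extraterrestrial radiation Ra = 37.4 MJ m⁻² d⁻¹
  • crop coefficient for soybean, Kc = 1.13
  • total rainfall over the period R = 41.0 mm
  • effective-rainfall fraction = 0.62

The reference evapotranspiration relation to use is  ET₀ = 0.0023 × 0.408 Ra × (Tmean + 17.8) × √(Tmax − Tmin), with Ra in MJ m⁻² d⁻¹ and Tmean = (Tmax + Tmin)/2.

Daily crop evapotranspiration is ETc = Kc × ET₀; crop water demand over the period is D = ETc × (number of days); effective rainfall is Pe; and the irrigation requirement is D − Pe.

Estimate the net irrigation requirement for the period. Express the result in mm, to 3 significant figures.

31.8 mm

Tmean = (30.8 + 25.8)/2 = 28.30 °C
0.408 Ra = 0.408 × 37.4 = 15.2592 mm/d equivalent
ET₀ = 0.0023 × 15.2592 × (28.30 + 17.8) × √5.0 = 0.0023 × 15.2592 × 46.10 × 2.2361 = 3.6179 mm/d
ETc = Kc × ET₀ = 1.13 × 3.6179 = 4.0882 mm/d
Crop demand D = ETc × 14 d = 4.0882 × 14 = 57.235 mm
Pe = 0.62 × 41.0 = 25.420 mm
D − Pe = 57.235 − 25.420 = 31.815 mm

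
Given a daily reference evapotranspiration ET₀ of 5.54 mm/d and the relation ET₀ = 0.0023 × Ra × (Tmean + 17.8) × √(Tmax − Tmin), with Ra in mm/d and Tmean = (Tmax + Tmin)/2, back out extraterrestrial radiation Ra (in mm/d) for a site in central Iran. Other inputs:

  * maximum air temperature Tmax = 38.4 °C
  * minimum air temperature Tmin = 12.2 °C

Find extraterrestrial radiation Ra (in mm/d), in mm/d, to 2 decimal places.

Tmean = 25.30 °C; √ΔT = 5.1186
Ra = ET₀ / [0.0023 × (Tmean+17.8) × √ΔT] = 5.54 / (0.0023 × 43.10 × 5.1186) = 10.918 mm/d

10.92 mm/d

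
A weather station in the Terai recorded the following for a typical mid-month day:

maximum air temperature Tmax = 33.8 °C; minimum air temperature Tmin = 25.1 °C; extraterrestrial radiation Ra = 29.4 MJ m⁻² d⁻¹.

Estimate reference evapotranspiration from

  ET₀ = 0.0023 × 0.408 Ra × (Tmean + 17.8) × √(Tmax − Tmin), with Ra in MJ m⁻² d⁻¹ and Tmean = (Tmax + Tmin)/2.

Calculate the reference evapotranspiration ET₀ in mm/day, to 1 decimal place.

3.8 mm/day

Tmean = (33.8 + 25.1)/2 = 29.45 °C
0.408 Ra = 0.408 × 29.4 = 11.9952 mm/d equivalent
ET₀ = 0.0023 × 11.9952 × (29.45 + 17.8) × √8.7 = 0.0023 × 11.9952 × 47.25 × 2.9496 = 3.8450 mm/d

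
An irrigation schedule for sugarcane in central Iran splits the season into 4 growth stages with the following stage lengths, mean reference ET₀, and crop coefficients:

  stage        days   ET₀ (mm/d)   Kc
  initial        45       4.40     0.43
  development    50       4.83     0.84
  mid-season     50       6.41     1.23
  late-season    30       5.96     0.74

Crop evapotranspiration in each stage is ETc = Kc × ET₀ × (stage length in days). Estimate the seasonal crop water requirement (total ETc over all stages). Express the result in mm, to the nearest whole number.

815 mm

initial: 0.43 × 4.40 × 45 = 85.14 mm
development: 0.84 × 4.83 × 50 = 202.86 mm
mid-season: 1.23 × 6.41 × 50 = 394.22 mm
late-season: 0.74 × 5.96 × 30 = 132.31 mm
Seasonal total = 814.53 mm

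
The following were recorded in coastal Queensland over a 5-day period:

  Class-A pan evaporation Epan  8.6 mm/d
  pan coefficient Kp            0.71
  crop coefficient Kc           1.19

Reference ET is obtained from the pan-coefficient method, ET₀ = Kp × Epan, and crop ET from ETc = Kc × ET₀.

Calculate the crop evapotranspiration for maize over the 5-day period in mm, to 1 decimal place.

ET₀ = 0.71 × 8.6 = 6.1060 mm/d
ETc = Kc × ET₀ = 1.19 × 6.1060 = 7.2661 mm/d
Over 5 days: 7.2661 × 5 = 36.331 mm

36.3 mm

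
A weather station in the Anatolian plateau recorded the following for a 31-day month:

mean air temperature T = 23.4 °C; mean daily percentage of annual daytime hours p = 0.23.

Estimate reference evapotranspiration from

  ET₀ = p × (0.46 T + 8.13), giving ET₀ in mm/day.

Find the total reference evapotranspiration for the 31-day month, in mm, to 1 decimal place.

ET₀ = 0.23 × (0.46 × 23.4 + 8.13) = 0.23 × 18.894 = 4.3456 mm/d
Monthly total = 4.3456 × 31 = 134.714 mm

134.7 mm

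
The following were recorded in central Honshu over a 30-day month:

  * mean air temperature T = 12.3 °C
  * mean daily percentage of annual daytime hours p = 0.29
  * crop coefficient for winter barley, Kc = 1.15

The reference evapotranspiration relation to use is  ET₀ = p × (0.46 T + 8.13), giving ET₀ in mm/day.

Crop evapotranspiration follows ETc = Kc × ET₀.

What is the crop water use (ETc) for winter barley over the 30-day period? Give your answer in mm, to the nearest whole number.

138 mm

ET₀ = 0.29 × (0.46 × 12.3 + 8.13) = 0.29 × 13.788 = 3.9985 mm/d
ETc = Kc × ET₀ = 1.15 × 3.9985 = 4.5983 mm/d
Over 30 days: 4.5983 × 30 = 137.949 mm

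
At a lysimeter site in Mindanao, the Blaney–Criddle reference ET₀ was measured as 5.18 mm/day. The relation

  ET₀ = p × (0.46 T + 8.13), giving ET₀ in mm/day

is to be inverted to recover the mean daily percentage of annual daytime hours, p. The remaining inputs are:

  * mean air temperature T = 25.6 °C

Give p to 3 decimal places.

p = ET₀ / (0.46 T + 8.13) = 5.18 / (0.46 × 25.6 + 8.13) = 5.18 / 19.906 = 0.2602

0.260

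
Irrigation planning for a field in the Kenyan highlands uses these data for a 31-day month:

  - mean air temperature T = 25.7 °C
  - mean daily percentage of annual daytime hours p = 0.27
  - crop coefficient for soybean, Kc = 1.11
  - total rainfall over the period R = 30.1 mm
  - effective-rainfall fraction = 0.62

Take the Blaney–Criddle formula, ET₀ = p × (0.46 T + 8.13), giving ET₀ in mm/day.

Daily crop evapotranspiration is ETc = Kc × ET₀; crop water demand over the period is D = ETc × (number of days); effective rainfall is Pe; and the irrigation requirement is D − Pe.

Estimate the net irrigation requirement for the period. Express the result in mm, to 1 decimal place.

166.7 mm

ET₀ = 0.27 × (0.46 × 25.7 + 8.13) = 0.27 × 19.952 = 5.3870 mm/d
ETc = Kc × ET₀ = 1.11 × 5.3870 = 5.9796 mm/d
Crop demand D = ETc × 31 d = 5.9796 × 31 = 185.368 mm
Pe = 0.62 × 30.1 = 18.662 mm
D − Pe = 185.368 − 18.662 = 166.706 mm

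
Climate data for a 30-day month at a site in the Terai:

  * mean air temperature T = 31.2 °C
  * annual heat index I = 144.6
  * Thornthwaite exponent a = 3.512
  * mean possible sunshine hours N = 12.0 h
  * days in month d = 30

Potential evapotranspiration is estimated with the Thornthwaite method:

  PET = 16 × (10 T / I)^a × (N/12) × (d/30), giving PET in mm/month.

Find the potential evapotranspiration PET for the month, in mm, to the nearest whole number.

238 mm

10T/I = 10 × 31.2 / 144.6 = 2.1577
(10T/I)^a = 2.1577^3.512 = 14.8928
Uncorrected PET = 16 × 14.8928 = 238.285 mm
Correction = (N/12)(d/30) = (12.0/12)(30/30) = 1.0000
PET = 238.285 × 1.0000 = 238.285 mm/month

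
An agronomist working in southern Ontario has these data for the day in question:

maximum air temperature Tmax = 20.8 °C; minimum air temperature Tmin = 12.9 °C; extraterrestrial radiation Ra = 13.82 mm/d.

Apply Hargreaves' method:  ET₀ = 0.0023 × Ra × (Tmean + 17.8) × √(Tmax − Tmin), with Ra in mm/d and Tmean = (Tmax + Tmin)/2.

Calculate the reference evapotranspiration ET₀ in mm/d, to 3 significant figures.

3.10 mm/d

Tmean = (20.8 + 12.9)/2 = 16.85 °C
ET₀ = 0.0023 × 13.82 × (16.85 + 17.8) × √7.9 = 0.0023 × 13.82 × 34.65 × 2.8107 = 3.0957 mm/d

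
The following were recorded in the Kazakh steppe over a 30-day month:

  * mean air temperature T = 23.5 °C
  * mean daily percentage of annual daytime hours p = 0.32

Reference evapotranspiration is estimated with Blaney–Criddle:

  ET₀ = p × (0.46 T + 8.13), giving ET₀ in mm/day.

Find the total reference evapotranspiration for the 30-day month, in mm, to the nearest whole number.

182 mm

ET₀ = 0.32 × (0.46 × 23.5 + 8.13) = 0.32 × 18.940 = 6.0608 mm/d
Monthly total = 6.0608 × 30 = 181.824 mm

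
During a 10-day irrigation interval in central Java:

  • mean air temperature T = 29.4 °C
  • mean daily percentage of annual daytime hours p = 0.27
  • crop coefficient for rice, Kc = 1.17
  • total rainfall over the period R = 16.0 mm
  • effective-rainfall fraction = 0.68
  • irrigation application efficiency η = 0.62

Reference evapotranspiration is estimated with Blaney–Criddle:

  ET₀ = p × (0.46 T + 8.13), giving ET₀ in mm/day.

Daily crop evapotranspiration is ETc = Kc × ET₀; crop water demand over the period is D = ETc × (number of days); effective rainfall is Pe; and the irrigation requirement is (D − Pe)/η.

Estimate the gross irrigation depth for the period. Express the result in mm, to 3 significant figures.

92.8 mm

ET₀ = 0.27 × (0.46 × 29.4 + 8.13) = 0.27 × 21.654 = 5.8466 mm/d
ETc = Kc × ET₀ = 1.17 × 5.8466 = 6.8405 mm/d
Crop demand D = ETc × 10 d = 6.8405 × 10 = 68.405 mm
Pe = 0.68 × 16.0 = 10.880 mm
D − Pe = 68.405 − 10.880 = 57.525 mm
Gross irrigation = 57.525 / 0.62 = 92.782 mm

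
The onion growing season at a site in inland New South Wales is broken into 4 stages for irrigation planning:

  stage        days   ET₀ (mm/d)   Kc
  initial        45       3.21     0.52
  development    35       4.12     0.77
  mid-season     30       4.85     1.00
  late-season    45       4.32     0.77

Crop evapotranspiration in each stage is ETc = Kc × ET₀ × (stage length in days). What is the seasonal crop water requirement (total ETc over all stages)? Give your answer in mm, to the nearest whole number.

481 mm

initial: 0.52 × 3.21 × 45 = 75.11 mm
development: 0.77 × 4.12 × 35 = 111.03 mm
mid-season: 1.00 × 4.85 × 30 = 145.50 mm
late-season: 0.77 × 4.32 × 45 = 149.69 mm
Seasonal total = 481.33 mm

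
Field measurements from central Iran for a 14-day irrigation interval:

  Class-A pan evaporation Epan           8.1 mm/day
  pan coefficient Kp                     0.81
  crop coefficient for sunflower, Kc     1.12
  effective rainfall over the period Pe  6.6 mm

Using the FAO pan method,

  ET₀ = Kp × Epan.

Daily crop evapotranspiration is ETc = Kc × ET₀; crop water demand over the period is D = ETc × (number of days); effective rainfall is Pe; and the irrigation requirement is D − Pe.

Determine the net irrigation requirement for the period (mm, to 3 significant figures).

ET₀ = 0.81 × 8.1 = 6.5610 mm/d
ETc = Kc × ET₀ = 1.12 × 6.5610 = 7.3483 mm/d
Crop demand D = ETc × 14 d = 7.3483 × 14 = 102.876 mm
D − Pe = 102.876 − 6.6 = 96.276 mm

96.3 mm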